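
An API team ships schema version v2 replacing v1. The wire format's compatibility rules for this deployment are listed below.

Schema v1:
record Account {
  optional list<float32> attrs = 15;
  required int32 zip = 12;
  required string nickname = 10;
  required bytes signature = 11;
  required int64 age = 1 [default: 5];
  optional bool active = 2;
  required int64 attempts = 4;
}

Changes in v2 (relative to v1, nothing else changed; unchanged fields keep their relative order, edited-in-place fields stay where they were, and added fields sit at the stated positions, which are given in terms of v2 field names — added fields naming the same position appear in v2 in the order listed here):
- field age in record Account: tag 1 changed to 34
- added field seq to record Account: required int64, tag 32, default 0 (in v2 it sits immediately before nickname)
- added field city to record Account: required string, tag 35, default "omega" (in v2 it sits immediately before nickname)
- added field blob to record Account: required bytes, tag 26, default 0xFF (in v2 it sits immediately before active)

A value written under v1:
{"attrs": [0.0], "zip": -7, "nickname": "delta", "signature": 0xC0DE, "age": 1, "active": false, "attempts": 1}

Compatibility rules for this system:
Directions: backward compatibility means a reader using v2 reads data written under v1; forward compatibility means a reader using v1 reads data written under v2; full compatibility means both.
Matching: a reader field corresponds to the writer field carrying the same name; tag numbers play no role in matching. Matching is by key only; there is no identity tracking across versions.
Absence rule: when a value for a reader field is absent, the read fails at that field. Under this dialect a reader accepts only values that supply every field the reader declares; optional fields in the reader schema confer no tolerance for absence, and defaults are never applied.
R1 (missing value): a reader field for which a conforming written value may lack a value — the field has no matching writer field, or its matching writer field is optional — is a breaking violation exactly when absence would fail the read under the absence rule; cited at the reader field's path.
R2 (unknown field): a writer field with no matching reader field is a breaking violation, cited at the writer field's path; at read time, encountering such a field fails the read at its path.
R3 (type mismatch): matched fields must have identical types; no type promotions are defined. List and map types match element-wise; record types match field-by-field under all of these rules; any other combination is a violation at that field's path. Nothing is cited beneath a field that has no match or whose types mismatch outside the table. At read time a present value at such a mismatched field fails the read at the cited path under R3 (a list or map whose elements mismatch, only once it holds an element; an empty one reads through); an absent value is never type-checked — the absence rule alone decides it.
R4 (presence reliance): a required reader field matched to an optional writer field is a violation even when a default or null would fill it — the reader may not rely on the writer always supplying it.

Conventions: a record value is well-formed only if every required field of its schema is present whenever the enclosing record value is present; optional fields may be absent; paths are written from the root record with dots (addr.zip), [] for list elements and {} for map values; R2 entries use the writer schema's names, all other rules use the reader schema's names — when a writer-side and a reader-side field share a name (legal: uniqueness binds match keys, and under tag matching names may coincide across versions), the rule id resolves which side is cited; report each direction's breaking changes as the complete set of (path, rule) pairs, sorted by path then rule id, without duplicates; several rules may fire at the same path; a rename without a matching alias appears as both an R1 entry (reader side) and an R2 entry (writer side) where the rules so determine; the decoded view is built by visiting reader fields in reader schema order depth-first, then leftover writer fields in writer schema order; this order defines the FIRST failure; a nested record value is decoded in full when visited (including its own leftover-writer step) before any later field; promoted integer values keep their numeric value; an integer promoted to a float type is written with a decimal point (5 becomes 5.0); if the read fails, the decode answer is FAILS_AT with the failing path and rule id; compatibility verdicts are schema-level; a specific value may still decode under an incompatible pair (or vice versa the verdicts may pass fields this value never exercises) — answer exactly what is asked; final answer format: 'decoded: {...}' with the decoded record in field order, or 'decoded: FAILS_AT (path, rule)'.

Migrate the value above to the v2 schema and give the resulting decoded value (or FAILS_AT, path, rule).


decoded: FAILS_AT (seq, R1)

the writer's type comes first in each Account pair
migrating the Account value to v2:
  attrs := [0.0]
  zip := -7
  read fails at seq under R1 (no fill)
  => FAILS_AT (seq, R1)
the rest of the Account diff is inert for this question:
  field age in record Account: tag 1 changed to 34 -> fires no rule on Account under this dialect and leaves the result unchanged
  added field city to record Account: required string, tag 35, default "omega" (in v2 it sits immediately before nickname) -> a verdict-level change on Account — the shown value reads the same
  added field blob to record Account: required bytes, tag 26, default 0xFF (in v2 it sits immediately before active) -> a verdict-level change on Account — the shown value reads the same


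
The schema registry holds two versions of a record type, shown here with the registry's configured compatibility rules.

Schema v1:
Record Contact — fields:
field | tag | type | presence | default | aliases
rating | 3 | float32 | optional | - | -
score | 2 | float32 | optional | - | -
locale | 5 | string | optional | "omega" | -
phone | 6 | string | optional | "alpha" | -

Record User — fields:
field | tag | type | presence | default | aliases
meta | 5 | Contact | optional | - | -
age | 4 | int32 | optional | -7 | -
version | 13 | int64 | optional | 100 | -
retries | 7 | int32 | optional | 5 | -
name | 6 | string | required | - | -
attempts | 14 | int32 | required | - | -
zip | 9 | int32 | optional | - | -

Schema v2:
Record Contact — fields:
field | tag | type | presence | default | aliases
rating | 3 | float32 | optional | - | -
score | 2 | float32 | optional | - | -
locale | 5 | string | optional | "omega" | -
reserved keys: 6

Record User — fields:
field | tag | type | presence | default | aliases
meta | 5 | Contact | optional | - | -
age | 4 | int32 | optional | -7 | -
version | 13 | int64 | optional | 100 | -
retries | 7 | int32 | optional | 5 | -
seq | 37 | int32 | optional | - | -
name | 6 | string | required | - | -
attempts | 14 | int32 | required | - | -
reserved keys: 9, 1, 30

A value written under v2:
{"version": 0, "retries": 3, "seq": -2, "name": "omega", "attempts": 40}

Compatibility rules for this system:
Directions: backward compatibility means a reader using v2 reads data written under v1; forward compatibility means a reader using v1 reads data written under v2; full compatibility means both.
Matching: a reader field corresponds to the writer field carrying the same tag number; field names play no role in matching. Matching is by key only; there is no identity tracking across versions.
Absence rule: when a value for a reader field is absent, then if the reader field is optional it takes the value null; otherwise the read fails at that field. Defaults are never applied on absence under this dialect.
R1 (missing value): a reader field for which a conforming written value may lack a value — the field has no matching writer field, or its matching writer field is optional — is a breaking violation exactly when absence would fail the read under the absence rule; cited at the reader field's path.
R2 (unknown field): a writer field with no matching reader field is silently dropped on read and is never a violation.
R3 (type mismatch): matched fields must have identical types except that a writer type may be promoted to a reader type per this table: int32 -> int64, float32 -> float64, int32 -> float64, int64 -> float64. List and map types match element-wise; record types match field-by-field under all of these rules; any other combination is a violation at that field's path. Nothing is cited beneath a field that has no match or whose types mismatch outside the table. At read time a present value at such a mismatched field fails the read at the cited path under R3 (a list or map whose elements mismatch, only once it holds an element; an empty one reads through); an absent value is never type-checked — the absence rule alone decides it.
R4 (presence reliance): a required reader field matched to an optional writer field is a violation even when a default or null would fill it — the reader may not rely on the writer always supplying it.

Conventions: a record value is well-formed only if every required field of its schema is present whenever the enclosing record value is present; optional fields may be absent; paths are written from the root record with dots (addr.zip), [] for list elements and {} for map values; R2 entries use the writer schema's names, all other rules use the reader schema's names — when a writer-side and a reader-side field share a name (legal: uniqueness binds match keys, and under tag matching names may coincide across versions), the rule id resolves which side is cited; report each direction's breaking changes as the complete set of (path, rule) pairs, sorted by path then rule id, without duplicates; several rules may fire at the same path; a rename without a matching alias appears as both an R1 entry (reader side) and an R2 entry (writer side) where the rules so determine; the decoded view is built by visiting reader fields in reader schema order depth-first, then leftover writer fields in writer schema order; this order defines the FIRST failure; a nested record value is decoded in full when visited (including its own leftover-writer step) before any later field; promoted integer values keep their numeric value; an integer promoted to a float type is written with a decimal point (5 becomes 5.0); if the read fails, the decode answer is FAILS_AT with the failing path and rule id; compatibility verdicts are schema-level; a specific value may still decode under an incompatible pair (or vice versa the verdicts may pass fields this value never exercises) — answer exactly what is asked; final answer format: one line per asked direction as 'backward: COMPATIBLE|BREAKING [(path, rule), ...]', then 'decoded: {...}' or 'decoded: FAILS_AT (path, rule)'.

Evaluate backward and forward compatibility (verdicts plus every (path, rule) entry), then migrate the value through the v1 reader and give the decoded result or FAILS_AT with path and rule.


backward: COMPATIBLE []; forward: COMPATIBLE []; decoded: {"meta": null, "age": null, "version": 0, "retries": 3, "name": "omega", "attempts": 40, "zip": null}

each type pair in User: writer, then reader
backward on User — v2 reading data written by v1:
  meta <- meta (Contact -> Contact, writer optional)
  age <- age (int32 -> int32, writer optional)
  version <- version (int64 -> int64, writer optional)
  retries <- retries (int32 -> int32, writer optional)
  seq has no writer counterpart
  name <- name (string -> string, writer required)
  attempts <- attempts (int32 -> int32, writer required)
  leftover writer field: zip
  meta.rating <- meta.rating (float32 -> float32, writer optional)
  meta.score <- meta.score (float32 -> float32, writer optional)
  meta.locale <- meta.locale (string -> string, writer optional)
  leftover writer field: meta.phone
  => backward verdict for User: COMPATIBLE, no violations
forward on User — v1 reading data written by v2:
  meta <- meta (Contact -> Contact, writer optional)
  age <- age (int32 -> int32, writer optional)
  version <- version (int64 -> int64, writer optional)
  retries <- retries (int32 -> int32, writer optional)
  name <- name (string -> string, writer required)
  attempts <- attempts (int32 -> int32, writer required)
  zip has no writer counterpart
  leftover writer field: seq
  meta.rating <- meta.rating (float32 -> float32, writer optional)
  meta.score <- meta.score (float32 -> float32, writer optional)
  meta.locale <- meta.locale (string -> string, writer optional)
  meta.phone has no writer counterpart
  => forward verdict for User: COMPATIBLE, no violations
decode (reader v1):
  meta := null (absent, optional -> null)
  age := null (absent, optional -> null)
  version := 0
  retries := 3
  name := "omega"
  attempts := 40
  zip := null (absent, optional -> null)
  writer seq: unknown -> dropped
  => decoded: {"meta": null, "age": null, "version": 0, "retries": 3, "name": "omega", "attempts": 40, "zip": null}


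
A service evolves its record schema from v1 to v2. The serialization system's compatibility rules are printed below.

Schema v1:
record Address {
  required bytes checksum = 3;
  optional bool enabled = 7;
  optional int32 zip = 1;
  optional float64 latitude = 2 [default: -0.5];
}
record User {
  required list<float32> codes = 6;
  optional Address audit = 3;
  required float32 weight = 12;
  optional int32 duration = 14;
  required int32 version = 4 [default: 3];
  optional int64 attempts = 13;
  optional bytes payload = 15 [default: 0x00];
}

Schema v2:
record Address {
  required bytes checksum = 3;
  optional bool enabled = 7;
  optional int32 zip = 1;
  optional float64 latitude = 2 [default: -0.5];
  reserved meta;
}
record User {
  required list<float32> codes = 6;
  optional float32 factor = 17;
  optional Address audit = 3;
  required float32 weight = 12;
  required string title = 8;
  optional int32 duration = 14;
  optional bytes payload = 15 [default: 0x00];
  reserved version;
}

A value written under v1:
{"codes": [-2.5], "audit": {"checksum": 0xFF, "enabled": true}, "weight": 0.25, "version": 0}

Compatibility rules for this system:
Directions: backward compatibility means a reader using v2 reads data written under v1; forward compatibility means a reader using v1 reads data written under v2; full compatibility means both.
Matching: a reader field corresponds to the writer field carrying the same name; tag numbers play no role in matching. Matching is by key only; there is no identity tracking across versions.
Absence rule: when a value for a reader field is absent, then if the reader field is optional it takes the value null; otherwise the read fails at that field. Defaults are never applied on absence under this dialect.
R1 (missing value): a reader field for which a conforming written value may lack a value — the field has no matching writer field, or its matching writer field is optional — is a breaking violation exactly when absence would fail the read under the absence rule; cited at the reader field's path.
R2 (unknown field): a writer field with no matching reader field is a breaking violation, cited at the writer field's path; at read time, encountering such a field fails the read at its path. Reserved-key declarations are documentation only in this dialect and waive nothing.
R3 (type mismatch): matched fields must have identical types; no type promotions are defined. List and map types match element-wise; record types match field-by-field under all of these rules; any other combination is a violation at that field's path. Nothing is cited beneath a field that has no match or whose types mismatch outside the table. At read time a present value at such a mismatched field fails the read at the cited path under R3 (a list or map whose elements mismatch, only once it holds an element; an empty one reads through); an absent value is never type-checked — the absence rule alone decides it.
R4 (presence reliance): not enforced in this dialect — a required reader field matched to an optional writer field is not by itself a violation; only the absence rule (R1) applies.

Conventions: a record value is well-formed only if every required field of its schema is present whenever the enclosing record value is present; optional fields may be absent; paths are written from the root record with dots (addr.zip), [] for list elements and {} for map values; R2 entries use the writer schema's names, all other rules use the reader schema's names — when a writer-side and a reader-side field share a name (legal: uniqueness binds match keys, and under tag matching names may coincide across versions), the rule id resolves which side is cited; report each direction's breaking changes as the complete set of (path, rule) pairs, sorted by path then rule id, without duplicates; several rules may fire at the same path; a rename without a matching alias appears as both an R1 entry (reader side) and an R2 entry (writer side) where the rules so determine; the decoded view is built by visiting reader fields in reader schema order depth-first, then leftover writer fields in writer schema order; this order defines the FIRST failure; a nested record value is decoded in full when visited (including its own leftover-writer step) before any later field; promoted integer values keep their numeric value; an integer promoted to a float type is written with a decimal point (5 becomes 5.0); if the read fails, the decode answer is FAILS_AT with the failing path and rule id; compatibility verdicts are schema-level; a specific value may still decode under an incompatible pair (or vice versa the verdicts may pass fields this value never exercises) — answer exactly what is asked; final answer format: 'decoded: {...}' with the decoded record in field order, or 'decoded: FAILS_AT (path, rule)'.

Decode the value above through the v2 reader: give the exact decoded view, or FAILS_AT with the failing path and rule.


decoded: FAILS_AT (title, R1)

in User below, arrows point writer -> reader
decoding the User value with the v2 reader:
  codes := [-2.5]
  factor := null (absent, optional -> null)
  audit.checksum := 0xFF
  audit.enabled := true
  audit.zip := null (absent, optional -> null)
  audit.latitude := null (absent, optional -> null)
  weight := 0.25
  read fails at title under R1 (no fill)
  => FAILS_AT (title, R1)
the rest of the User diff is inert for this question:
  removed field attempts from record User -> matters for User compatibility verdicts, not for this value's decode
  removed field version from record User (its key "version" joins the reserved list) -> matters for User compatibility verdicts, not for this value's decode
  added field factor to record User: optional float32, tag 17 (in v2 it sits immediately before audit) -> matters for User compatibility verdicts, not for this value's decode


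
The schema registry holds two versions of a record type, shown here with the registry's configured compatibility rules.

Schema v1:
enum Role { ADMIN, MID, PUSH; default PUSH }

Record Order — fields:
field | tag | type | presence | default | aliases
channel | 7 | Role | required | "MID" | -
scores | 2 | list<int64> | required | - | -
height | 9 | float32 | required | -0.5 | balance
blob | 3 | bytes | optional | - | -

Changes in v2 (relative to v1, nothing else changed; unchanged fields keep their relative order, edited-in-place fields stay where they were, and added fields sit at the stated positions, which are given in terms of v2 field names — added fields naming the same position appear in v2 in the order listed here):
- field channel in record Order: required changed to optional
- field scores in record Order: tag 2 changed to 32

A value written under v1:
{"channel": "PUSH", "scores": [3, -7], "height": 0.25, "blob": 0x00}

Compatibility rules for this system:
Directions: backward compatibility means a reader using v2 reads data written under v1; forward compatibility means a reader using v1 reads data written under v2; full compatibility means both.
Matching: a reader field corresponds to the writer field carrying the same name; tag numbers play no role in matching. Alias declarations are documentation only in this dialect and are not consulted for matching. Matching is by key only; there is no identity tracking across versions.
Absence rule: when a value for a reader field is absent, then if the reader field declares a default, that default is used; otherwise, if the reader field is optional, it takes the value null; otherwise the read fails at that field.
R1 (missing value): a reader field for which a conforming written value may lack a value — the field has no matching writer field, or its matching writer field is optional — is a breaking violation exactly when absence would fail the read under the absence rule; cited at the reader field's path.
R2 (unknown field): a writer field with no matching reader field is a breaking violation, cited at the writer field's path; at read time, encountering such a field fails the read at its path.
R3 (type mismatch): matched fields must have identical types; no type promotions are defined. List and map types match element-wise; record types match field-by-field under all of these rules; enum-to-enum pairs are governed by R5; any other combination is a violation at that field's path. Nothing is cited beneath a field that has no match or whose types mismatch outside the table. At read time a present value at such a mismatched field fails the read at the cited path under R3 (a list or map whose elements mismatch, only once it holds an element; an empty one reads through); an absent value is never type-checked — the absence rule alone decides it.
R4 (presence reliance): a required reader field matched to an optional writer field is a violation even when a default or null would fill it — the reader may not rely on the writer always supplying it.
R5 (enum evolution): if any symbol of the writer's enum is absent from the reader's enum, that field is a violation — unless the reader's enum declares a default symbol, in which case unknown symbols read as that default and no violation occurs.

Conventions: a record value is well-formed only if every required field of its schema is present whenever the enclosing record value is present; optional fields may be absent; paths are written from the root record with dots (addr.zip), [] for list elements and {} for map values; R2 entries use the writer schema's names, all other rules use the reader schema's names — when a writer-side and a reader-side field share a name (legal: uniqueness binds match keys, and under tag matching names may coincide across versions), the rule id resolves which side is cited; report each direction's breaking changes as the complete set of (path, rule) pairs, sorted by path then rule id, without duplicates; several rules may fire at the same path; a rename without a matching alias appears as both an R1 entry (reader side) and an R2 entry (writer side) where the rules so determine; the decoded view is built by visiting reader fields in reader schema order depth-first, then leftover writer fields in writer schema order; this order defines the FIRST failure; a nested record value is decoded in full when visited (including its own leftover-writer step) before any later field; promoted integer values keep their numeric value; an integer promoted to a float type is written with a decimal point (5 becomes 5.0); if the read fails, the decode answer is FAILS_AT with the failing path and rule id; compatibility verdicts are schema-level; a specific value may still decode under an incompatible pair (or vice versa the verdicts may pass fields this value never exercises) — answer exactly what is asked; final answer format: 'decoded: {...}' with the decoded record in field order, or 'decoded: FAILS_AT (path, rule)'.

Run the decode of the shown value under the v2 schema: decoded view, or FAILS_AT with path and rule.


decoded: {"channel": "PUSH", "scores": [3, -7], "height": 0.25, "blob": 0x00}

in Order below, arrows point writer -> reader
decode (reader v2):
  channel := "PUSH"
  scores := [3, -7]
  height := 0.25
  blob := 0x00
  => decoded: {"channel": "PUSH", "scores": [3, -7], "height": 0.25, "blob": 0x00}
the other Order changes do not affect what is asked:
  field channel in record Order: required changed to optional -> a verdict-level change on Order — the shown value reads the same
  field scores in record Order: tag 2 changed to 32 -> fires no rule on Order under this dialect and leaves the result unchanged


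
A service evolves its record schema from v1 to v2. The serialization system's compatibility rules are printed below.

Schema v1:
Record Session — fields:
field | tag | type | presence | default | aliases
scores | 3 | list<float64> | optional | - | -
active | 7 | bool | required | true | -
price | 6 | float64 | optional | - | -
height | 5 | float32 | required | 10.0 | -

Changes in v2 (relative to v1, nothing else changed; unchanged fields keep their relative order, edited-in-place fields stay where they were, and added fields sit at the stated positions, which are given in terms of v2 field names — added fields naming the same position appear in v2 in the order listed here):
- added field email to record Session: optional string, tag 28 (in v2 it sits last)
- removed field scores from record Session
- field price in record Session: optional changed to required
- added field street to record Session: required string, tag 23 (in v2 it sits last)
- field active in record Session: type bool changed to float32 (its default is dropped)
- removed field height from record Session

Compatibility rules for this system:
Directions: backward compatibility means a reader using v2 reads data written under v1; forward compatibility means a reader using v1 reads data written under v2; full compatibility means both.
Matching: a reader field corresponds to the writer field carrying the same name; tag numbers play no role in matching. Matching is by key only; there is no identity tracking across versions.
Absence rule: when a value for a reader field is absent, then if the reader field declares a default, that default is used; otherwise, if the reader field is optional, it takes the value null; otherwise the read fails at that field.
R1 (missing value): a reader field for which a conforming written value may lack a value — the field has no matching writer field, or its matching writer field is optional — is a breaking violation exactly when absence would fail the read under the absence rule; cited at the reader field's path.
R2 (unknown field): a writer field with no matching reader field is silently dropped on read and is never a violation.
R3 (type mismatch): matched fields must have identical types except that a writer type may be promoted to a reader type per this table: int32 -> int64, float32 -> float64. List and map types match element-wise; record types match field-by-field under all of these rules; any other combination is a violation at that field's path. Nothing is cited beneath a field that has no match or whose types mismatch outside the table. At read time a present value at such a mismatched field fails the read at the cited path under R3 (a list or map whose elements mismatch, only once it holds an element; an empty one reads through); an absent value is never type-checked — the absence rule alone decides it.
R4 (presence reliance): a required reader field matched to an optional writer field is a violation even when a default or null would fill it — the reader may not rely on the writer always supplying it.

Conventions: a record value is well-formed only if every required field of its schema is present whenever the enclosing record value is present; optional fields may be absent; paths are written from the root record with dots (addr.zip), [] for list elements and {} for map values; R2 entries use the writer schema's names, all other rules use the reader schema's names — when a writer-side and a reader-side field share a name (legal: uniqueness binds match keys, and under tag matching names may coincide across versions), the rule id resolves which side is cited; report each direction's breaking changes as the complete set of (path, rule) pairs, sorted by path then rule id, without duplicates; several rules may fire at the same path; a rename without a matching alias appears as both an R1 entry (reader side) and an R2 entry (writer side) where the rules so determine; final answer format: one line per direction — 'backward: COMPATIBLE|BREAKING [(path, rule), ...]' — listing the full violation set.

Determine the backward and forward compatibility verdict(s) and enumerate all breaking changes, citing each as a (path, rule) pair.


the writer's type comes first in each Session pair
backward pass over Session, reader schema v2, writer schema v1:
  writer required, bool -> float32: reader active maps from writer active
  writer optional, float64 -> float64: reader price maps from writer price
  email has no writer counterpart
  street has no writer counterpart
  writer scores: unknown to reader
  writer height: unknown to reader
  R3 fires at active
  R1 fires at price
  R4 fires at price
  R1 fires at street
  => 4 violation(s): backward is BREAKING for Session
forward pass over Session, reader schema v1, writer schema v2:
  scores has no writer counterpart
  writer required, float32 -> bool: reader active maps from writer active
  writer required, float64 -> float64: reader price maps from writer price
  height has no writer counterpart
  writer email: unknown to reader
  writer street: unknown to reader
  R3 fires at active
  => 1 violation(s): forward is BREAKING for Session

backward: BREAKING [(active, R3), (price, R1), (price, R4), (street, R1)]; forward: BREAKING [(active, R3)]


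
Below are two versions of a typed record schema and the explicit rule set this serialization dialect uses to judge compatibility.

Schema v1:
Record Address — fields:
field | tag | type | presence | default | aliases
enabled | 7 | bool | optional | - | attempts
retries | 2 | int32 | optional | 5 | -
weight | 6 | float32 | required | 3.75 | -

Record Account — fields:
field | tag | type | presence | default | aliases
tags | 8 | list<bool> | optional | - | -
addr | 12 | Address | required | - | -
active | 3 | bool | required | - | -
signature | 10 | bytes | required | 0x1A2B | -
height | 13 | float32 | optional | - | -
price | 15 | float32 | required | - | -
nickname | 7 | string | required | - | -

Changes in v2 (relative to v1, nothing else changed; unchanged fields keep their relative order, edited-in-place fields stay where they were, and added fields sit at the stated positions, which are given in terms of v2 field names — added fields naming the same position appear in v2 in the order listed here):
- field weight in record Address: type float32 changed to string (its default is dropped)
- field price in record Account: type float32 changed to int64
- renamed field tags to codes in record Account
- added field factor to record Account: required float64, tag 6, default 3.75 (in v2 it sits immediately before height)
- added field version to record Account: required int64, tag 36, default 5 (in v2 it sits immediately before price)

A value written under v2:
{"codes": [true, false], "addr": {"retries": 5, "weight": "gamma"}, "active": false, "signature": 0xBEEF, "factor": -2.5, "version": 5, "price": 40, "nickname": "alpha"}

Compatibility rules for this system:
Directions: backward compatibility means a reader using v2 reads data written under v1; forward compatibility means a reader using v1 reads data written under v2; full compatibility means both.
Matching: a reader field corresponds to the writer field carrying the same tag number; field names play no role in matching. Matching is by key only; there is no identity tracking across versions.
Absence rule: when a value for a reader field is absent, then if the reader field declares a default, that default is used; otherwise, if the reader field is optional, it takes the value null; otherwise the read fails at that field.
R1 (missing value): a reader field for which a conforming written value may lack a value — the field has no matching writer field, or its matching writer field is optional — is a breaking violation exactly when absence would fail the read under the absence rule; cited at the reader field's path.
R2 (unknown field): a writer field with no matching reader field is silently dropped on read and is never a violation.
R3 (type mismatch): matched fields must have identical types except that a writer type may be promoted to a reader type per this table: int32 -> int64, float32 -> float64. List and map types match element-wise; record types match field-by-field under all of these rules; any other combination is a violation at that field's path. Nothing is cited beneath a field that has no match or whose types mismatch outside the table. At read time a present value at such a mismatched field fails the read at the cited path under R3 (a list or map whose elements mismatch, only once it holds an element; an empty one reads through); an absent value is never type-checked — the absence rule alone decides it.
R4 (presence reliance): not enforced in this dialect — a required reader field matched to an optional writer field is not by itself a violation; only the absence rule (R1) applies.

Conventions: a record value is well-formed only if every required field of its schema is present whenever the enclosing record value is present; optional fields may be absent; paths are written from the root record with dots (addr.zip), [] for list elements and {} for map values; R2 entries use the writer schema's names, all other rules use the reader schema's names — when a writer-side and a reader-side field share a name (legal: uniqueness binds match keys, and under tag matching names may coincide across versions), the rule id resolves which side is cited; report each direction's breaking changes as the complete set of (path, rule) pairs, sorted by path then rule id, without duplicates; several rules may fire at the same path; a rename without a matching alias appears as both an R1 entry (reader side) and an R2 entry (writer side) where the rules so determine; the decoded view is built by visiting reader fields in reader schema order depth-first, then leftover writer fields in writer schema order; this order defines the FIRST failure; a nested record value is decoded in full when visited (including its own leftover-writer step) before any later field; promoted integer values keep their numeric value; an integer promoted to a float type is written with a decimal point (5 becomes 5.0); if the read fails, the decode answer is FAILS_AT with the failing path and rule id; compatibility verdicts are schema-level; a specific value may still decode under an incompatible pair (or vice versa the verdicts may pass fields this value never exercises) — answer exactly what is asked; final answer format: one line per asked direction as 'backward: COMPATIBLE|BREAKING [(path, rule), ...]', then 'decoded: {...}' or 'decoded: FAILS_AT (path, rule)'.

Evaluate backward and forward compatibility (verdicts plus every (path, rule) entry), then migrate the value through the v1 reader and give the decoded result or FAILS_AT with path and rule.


in Account below, arrows point writer -> reader
backward for Account (reader v2, writer v1):
  codes <- tags (list<bool> -> list<bool>, writer optional)
  addr <- addr (Address -> Address, writer required)
  active <- active (bool -> bool, writer required)
  signature <- signature (bytes -> bytes, writer required)
  factor: no writer match
  height <- height (float32 -> float32, writer optional)
  version: no writer match
  price <- price (float32 -> int64, writer required)
  nickname <- nickname (string -> string, writer required)
  addr.enabled <- addr.enabled (bool -> bool, writer optional)
  addr.retries <- addr.retries (int32 -> int32, writer optional)
  addr.weight <- addr.weight (float32 -> string, writer required)
  R3 fires at addr.weight
  R3 fires at price
  => backward: BREAKING (2)
forward for Account (reader v1, writer v2):
  tags <- codes (list<bool> -> list<bool>, writer optional)
  addr <- addr (Address -> Address, writer required)
  active <- active (bool -> bool, writer required)
  signature <- signature (bytes -> bytes, writer required)
  height <- height (float32 -> float32, writer optional)
  price <- price (int64 -> float32, writer required)
  nickname <- nickname (string -> string, writer required)
  writer factor: unknown to reader
  writer version: unknown to reader
  addr.enabled <- addr.enabled (bool -> bool, writer optional)
  addr.retries <- addr.retries (int32 -> int32, writer optional)
  addr.weight <- addr.weight (string -> float32, writer required)
  R3 fires at addr.weight
  R3 fires at price
  => forward: BREAKING (2)
decode walk for Account under reader schema v1:
  tags := [true, false] (from writer codes)
  addr.enabled := null (absent, optional -> null)
  addr.retries := 5
  read fails at addr.weight under R3
  => FAILS_AT (addr.weight, R3)

backward: BREAKING [(addr.weight, R3), (price, R3)]; forward: BREAKING [(addr.weight, R3), (price, R3)]; decoded: FAILS_AT (addr.weight, R3)


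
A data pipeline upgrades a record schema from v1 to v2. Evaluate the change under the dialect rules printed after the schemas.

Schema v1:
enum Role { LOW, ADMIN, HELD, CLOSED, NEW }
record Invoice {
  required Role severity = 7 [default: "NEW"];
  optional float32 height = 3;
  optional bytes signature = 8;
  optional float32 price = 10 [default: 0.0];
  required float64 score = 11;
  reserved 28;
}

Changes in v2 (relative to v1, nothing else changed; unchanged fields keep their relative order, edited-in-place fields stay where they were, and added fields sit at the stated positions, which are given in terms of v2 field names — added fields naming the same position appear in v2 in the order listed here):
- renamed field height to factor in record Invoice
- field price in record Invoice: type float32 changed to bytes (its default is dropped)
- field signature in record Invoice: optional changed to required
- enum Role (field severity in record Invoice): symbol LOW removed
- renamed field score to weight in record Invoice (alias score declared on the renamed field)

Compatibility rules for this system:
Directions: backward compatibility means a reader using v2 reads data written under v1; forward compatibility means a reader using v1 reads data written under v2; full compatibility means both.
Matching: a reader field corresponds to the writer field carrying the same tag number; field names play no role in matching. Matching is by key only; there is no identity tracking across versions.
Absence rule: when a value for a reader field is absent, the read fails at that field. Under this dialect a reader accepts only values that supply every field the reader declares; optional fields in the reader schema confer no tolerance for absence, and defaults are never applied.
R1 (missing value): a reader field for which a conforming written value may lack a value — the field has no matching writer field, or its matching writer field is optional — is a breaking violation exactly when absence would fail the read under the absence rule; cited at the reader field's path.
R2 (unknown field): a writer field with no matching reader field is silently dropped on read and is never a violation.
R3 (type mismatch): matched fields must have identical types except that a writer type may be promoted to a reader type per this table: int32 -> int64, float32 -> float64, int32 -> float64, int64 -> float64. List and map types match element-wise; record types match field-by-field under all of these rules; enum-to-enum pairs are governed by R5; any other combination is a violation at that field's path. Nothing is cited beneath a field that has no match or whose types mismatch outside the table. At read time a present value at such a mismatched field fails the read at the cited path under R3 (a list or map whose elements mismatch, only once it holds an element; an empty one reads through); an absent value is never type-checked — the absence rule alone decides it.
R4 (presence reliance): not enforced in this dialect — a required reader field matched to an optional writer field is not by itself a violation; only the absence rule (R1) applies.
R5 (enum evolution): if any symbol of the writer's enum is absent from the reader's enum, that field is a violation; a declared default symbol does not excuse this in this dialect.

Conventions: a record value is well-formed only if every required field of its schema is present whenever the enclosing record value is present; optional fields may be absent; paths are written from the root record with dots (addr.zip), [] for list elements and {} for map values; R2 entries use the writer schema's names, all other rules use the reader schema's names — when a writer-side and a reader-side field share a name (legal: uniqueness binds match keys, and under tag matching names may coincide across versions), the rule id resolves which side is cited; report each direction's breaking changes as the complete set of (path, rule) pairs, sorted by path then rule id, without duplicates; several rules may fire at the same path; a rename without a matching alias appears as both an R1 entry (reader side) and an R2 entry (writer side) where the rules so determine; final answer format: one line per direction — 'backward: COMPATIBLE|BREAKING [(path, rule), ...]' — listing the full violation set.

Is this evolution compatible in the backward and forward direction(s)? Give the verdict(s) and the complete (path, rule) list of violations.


backward: BREAKING [(factor, R1), (price, R1), (price, R3), (severity, R5), (signature, R1)]; forward: BREAKING [(height, R1), (price, R1), (price, R3)]

the writer's type comes first in each Invoice pair
backward analysis of Invoice with v2 as reader and v1 as writer:
  Role -> Role, writer required: severity aligns to severity
  float32 -> float32, writer optional: factor aligns to height
  bytes -> bytes, writer optional: signature aligns to signature
  float32 -> bytes, writer optional: price aligns to price
  float64 -> float64, writer required: weight aligns to score
  breaking: (factor, R1)
  breaking: (price, R1)
  breaking: (price, R3)
  breaking: (severity, R5)
  breaking: (signature, R1)
  => 5 violation(s): backward is BREAKING for Invoice
forward analysis of Invoice with v1 as reader and v2 as writer:
  Role -> Role, writer required: severity aligns to severity
  float32 -> float32, writer optional: height aligns to factor
  bytes -> bytes, writer required: signature aligns to signature
  bytes -> float32, writer optional: price aligns to price
  float64 -> float64, writer required: score aligns to weight
  breaking: (height, R1)
  breaking: (price, R1)
  breaking: (price, R3)
  => 3 violation(s): forward is BREAKING for Invoice
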